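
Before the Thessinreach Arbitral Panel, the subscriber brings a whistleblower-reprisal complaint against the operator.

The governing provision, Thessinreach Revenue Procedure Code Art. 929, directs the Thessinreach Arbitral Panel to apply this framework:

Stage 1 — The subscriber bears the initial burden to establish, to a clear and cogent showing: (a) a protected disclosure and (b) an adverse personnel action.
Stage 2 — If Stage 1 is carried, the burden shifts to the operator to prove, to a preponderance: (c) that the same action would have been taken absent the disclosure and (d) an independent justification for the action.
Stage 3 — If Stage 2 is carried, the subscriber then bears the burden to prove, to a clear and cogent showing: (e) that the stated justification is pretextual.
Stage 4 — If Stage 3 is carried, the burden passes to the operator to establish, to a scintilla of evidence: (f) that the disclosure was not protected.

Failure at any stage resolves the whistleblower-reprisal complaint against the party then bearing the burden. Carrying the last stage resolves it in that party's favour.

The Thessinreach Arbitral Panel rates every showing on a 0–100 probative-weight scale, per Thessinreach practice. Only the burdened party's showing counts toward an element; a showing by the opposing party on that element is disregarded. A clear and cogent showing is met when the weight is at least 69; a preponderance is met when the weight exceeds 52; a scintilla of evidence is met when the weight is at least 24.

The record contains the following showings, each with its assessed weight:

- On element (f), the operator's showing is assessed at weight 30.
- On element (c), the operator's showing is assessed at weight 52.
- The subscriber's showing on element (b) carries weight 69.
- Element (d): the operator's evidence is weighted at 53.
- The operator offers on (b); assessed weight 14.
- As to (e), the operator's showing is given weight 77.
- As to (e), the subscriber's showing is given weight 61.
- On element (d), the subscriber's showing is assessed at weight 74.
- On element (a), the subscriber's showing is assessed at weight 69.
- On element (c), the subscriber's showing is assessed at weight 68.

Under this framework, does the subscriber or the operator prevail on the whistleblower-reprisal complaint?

subscriber

Stage 1 (subscriber, a clear and cogent showing, weight is at least 69): (a) 69 ≥ 69 — meets; (b) 69 (operator's 14 disregarded) ≥ 69 — meets.
  Stage 1 carried; the burden shifts to the operator.
Stage 2 (operator, a preponderance, weight exceeds 52): (c) 52 (subscriber's 68 disregarded) ≤ 52 — fails; (d) 53 (subscriber's 74 disregarded) > 52 — meets.
  The operator does not carry Stage 2.
So the subscriber prevails.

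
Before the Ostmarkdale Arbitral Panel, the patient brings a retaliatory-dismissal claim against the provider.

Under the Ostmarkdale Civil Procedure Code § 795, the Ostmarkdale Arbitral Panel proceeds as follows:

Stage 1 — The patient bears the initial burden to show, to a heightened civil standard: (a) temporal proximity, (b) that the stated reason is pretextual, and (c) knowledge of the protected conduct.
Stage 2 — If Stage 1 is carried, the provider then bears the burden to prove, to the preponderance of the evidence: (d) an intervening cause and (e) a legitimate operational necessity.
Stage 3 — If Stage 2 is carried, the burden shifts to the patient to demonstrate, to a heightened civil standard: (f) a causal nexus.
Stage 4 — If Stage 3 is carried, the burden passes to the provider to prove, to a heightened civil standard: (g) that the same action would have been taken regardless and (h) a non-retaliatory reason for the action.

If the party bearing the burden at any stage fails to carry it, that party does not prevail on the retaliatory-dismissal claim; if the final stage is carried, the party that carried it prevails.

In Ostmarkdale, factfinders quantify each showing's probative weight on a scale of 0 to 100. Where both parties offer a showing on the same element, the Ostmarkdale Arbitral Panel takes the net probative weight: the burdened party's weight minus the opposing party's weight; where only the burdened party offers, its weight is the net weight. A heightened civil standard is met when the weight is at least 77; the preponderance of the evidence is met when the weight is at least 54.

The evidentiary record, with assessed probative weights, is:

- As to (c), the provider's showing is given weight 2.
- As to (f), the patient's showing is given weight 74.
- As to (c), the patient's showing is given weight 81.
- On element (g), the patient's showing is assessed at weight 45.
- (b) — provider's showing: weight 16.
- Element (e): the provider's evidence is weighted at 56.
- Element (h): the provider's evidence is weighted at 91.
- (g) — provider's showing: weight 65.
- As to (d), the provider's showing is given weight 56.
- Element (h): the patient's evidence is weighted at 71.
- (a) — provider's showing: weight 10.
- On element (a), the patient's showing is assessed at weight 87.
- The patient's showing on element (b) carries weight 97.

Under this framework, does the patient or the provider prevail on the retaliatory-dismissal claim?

Stage 1 — burden on patient; standard: a heightened civil standard (weight is at least 77).
    (a): 87 − 10 = 77 ≥ 77 [met]
    (b): 97 − 16 = 81 ≥ 77 [met]
    (c): 81 − 2 = 79 ≥ 77 [met]
  Stage 1 is satisfied; the onus moves to the provider.
Stage 2 — burden on provider; standard: the preponderance of the evidence (weight is at least 54).
    (d): 56 ≥ 54 [met]
    (e): 56 ≥ 54 [met]
  Stage 2 carried; the burden shifts to the patient.
Stage 3 — burden on patient; standard: a heightened civil standard (weight is at least 77).
    (f): 74 < 77 [not met]
  Not every element is met, so the patient fails to carry Stage 3.
The analysis ends at Stage 3; the provider prevails.

provider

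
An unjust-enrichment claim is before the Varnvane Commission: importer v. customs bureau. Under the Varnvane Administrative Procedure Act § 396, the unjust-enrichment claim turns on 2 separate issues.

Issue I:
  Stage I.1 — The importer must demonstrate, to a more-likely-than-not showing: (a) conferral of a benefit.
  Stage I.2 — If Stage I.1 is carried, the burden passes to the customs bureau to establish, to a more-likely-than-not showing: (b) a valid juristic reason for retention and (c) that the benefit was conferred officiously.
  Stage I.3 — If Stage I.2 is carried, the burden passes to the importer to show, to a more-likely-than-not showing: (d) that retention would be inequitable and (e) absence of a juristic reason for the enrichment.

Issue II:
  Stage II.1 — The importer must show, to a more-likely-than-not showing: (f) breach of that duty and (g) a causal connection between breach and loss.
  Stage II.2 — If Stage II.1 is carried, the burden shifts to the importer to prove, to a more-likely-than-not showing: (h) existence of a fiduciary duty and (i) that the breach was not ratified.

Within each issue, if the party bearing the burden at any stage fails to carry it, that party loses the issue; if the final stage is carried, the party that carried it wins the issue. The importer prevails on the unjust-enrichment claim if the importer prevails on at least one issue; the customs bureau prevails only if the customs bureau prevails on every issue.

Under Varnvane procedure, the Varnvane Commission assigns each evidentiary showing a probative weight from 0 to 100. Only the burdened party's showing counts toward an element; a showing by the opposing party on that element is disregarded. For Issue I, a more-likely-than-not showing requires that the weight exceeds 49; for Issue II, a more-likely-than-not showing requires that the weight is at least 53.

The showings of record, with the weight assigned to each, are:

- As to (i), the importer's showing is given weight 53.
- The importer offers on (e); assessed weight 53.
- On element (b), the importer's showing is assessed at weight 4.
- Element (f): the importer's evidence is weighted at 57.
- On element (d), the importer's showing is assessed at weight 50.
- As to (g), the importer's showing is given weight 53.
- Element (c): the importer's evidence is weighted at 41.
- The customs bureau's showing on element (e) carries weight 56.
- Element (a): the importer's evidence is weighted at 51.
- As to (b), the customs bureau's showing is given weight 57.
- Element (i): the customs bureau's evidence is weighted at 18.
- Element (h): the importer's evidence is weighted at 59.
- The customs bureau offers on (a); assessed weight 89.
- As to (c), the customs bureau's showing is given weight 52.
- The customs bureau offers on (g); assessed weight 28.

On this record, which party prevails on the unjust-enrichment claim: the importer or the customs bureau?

importer

— Issue I —
At Stage I.1 the importer must meet a more-likely-than-not showing (weight exceeds 49): on (a) the weight is 51 (the customs bureau's 89 is given no effect), which does exceed 49, so (a) meets the standard.
  Stage I.1 is satisfied; the onus moves to the customs bureau.
At Stage I.2 the customs bureau must meet a more-likely-than-not showing (weight exceeds 49): on (b) the weight is 57 (the importer's 4 is given no effect), which does exceed 49, so (b) meets the standard; on (c) the weight is 52 (the importer's 41 is given no effect), > 49, so (c) meets the standard.
  Stage I.2 is satisfied; the onus moves to the importer.
At Stage I.3 the importer must meet a more-likely-than-not showing (weight exceeds 49): on (d) the weight is 50, which does exceed 49, so (d) meets the standard; on (e) the weight is 53 (the customs bureau's 56 is given no effect), > 49, so (e) meets the standard.
  All elements met at the final stage.
Every stage carried; the importer prevails on this issue.
— Issue II —
Stage II.1 — burden on importer; standard: a more-likely-than-not showing (weight is at least 53).
    (f): 57 ≥ 53 [met]
    (g): 53 (customs bureau's 28 disregarded) ≥ 53 [met]
  All elements met. The importer retains the burden for Stage II.2.
Stage II.2 — burden on importer; standard: a more-likely-than-not showing (weight is at least 53).
    (h): 59 ≥ 53 [met]
    (i): 53 (customs bureau's 18 disregarded) ≥ 53 [met]
  Stage II.2 carried; the final stage is satisfied.
With every stage satisfied, the importer prevails on this issue.
Per-issue: Issue I → importer; Issue II → importer. The importer must prevail on at least one issue; overall, the importer prevails.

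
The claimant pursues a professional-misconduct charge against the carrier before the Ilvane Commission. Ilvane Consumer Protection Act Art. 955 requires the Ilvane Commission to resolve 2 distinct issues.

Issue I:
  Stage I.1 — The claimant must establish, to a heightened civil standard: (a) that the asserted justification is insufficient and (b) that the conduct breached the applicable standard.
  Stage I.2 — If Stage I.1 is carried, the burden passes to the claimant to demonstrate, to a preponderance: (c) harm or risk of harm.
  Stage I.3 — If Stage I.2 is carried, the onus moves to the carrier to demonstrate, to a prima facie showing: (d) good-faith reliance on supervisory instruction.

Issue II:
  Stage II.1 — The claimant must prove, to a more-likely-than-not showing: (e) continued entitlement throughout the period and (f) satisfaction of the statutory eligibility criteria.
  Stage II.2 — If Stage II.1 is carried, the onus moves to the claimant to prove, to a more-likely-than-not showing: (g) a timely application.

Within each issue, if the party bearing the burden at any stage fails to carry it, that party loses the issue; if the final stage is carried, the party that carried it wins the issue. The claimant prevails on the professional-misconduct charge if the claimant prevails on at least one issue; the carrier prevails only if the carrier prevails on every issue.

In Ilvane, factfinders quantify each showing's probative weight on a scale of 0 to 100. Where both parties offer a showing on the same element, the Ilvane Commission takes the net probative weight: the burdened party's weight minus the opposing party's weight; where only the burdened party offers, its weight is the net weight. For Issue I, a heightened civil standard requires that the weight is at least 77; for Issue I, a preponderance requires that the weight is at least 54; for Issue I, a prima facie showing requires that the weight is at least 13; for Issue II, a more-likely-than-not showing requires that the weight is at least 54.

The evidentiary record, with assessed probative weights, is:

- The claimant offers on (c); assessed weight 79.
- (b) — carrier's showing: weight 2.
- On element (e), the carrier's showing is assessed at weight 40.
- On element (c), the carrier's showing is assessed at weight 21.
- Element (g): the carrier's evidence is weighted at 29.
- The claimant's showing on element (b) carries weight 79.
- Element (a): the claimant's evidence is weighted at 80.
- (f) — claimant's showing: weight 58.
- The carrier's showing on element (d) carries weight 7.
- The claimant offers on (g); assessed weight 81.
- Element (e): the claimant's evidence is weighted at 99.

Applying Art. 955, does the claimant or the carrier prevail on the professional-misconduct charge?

— Issue I —
Stage I.1 — burden on claimant; standard: a heightened civil standard (weight is at least 77).
    (a): 80 ≥ 77 [met]
    (b): 79 − 2 = 77 ≥ 77 [met]
  Stage I.1 is satisfied; the claimant continues to bear the burden.
Stage I.2 — burden on claimant; standard: a preponderance (weight is at least 54).
    (c): 79 − 21 = 58 ≥ 54 [met]
  All elements met. The burden passes to the carrier.
Stage I.3 — burden on carrier; standard: a prima facie showing (weight is at least 13).
    (d): 7 < 13 [not met]
  The carrier does not carry Stage I.3.
The analysis ends at Stage I.3; the claimant prevails on this issue.
— Issue II —
At Stage II.1 the claimant must meet a more-likely-than-not showing (weight is at least 54): on (e) the weight is 99 less the opposing 40 gives net 59, which does reach 54, so (e) meets the standard; on (f) the weight is 58, ≥ 54, so (f) meets the standard.
  All elements met. The claimant retains the burden for Stage II.2.
At Stage II.2 the claimant must meet a more-likely-than-not showing (weight is at least 54): on (g) the weight is 81 less the opposing 29 gives net 52, which does not reach 54, so (g) does not meet the standard.
  Not every element is met, so the claimant fails to carry Stage II.2.
So the carrier prevails on this issue.
Per-issue: Issue I → claimant; Issue II → carrier. The claimant must prevail on at least one issue; overall, the claimant prevails.

claimant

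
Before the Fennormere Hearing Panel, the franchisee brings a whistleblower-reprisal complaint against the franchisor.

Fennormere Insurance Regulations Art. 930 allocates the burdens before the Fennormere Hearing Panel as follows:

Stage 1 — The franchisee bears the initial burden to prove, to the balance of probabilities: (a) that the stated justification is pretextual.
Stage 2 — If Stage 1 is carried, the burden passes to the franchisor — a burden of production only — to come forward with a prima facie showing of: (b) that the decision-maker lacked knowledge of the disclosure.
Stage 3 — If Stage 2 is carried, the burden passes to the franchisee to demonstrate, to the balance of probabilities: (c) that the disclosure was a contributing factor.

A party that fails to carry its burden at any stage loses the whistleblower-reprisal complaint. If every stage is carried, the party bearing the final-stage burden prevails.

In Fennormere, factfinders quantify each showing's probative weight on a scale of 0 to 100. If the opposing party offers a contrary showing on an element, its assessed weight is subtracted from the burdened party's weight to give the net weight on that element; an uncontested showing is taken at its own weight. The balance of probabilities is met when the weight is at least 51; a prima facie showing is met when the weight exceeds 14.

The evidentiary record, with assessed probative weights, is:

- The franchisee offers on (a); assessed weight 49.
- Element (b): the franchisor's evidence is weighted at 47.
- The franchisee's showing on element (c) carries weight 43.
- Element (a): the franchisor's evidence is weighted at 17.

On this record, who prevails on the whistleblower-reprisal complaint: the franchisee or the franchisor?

franchisor

Stage 1 — burden on franchisee; standard: the balance of probabilities (weight is at least 51).
    (a): 49 − 17 = 32 < 51 [not met]
  Not every element is met, so the franchisee fails to carry Stage 1.
The analysis ends at Stage 1; the franchisor prevails.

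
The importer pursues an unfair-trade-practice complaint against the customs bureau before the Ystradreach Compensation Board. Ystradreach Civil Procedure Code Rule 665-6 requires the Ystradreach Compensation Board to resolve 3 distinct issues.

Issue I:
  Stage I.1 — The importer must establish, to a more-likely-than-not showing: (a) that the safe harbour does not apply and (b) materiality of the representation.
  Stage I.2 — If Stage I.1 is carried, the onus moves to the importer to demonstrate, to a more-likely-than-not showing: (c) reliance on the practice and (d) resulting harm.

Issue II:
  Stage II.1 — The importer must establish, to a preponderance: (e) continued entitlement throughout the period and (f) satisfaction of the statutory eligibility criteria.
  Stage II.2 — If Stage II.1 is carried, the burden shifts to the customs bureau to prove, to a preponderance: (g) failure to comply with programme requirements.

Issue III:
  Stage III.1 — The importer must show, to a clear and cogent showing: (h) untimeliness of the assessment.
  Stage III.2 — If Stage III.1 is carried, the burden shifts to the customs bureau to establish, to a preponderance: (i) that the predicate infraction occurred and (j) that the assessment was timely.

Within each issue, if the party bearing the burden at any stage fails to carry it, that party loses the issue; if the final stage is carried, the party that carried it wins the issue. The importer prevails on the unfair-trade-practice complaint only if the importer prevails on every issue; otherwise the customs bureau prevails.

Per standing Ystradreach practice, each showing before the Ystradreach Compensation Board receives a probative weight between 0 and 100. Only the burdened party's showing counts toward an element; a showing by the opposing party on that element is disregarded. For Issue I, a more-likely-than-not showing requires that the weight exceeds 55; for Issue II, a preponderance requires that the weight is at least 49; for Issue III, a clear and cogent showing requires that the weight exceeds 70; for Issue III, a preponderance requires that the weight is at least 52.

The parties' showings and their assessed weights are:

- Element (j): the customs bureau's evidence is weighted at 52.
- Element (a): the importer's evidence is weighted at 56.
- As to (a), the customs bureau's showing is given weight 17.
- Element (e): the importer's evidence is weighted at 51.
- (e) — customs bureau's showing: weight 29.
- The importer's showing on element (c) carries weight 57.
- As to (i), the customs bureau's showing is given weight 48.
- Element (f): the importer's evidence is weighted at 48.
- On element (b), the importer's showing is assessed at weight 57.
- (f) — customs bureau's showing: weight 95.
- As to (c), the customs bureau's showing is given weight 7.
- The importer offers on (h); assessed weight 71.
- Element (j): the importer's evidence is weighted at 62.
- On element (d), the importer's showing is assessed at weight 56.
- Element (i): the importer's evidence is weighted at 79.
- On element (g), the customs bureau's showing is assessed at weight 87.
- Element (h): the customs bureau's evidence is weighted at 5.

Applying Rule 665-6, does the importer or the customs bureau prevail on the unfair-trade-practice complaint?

— Issue I —
At Stage I.1 the importer must meet a more-likely-than-not showing (weight exceeds 55): on (a) the weight is 56 (the customs bureau's 17 is given no effect), > 55, so (a) meets the standard; on (b) the weight is 57, > 55, so (b) meets the standard.
  Stage I.1 is satisfied; the importer continues to bear the burden.
At Stage I.2 the importer must meet a more-likely-than-not showing (weight exceeds 55): on (c) the weight is 57 (the customs bureau's 7 is given no effect), which does exceed 55, so (c) meets the standard; on (d) the weight is 56, > 55, so (d) meets the standard.
  Stage I.2 carried; the final stage is satisfied.
All stages carried — the importer prevails on this issue.
— Issue II —
At Stage II.1 the importer must meet a preponderance (weight is at least 49): on (e) the weight is 51 (the customs bureau's 29 is given no effect), ≥ 49, so (e) meets the standard; on (f) the weight is 48 (the customs bureau's 95 is given no effect), which does not reach 49, so (f) does not meet the standard.
  Not every element is met, so the importer fails to carry Stage II.1.
The customs bureau prevails on this issue.
— Issue III —
Stage III.1 (importer, a clear and cogent showing, weight exceeds 70): (h) 71 (customs bureau's 5 disregarded) > 70 — meets.
  The importer carries Stage III.1; the customs bureau now bears the burden.
Stage III.2 (customs bureau, a preponderance, weight is at least 52): (i) 48 (importer's 79 disregarded) < 52 — fails; (j) 52 (importer's 62 disregarded) ≥ 52 — meets.
  Not every element is met, so the customs bureau fails to carry Stage III.2.
So the importer prevails on this issue.
Per-issue: Issue I → importer; Issue II → customs bureau; Issue III → importer. The importer must prevail on every issue; overall, the customs bureau prevails.

customs bureau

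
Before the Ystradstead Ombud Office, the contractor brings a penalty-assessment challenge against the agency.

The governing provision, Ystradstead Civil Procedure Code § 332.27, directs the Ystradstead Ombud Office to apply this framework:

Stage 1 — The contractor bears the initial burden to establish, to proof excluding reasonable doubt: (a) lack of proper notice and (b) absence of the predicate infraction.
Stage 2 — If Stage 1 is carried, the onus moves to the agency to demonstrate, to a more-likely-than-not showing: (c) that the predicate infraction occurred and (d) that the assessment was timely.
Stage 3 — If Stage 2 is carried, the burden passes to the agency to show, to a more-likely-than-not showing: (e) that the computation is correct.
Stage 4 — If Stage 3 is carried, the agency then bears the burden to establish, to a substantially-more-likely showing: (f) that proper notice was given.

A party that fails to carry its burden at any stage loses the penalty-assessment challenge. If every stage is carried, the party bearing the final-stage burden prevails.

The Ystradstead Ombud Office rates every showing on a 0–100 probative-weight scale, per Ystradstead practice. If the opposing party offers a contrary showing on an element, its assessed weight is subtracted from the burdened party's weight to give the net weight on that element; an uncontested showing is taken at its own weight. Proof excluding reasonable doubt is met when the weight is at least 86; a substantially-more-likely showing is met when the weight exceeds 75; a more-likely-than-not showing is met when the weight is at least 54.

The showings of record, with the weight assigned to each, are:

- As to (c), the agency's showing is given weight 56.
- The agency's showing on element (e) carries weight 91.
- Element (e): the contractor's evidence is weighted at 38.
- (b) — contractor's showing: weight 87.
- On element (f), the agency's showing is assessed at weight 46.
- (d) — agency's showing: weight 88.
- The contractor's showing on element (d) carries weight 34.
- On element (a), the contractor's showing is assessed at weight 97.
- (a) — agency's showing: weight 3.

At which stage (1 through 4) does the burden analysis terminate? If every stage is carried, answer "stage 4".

At Stage 1 the contractor must meet proof excluding reasonable doubt (weight is at least 86): on (a) the weight is 97 less the opposing 3 gives net 94, ≥ 86, so (a) meets the standard; on (b) the weight is 87, ≥ 86, so (b) meets the standard.
  All elements met. The burden passes to the agency.
At Stage 2 the agency must meet a more-likely-than-not showing (weight is at least 54): on (c) the weight is 56, ≥ 54, so (c) meets the standard; on (d) the weight is 88 less the opposing 34 gives net 54, which does reach 54, so (d) meets the standard.
  Stage 2 carried; the burden remains with the agency.
At Stage 3 the agency must meet a more-likely-than-not showing (weight is at least 54): on (e) the weight is 91 less the opposing 38 gives net 53, < 54, so (e) does not meet the standard.
  Not every element is met, so the agency fails to carry Stage 3.
The analysis ends at Stage 3; the contractor prevails.

stage 3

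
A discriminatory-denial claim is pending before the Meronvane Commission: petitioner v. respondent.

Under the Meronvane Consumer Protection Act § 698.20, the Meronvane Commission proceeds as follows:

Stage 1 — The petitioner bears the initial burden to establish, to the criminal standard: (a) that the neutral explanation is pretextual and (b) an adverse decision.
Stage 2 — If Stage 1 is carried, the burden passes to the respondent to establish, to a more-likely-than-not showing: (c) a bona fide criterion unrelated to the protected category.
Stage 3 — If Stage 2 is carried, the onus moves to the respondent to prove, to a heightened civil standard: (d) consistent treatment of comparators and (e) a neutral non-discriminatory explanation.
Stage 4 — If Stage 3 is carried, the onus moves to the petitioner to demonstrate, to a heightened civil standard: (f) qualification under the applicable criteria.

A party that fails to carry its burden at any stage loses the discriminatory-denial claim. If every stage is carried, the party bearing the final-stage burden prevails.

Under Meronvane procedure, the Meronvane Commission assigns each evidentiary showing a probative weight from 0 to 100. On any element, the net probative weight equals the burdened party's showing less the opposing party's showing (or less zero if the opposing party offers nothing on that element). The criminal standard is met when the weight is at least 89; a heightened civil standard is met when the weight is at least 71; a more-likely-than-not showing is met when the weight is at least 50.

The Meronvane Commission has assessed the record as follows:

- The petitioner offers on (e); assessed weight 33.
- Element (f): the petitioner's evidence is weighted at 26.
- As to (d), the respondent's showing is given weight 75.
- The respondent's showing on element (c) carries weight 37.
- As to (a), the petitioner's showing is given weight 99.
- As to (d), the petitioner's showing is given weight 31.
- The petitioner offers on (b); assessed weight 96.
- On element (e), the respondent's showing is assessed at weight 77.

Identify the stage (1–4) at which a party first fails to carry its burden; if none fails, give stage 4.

stage 2

Stage 1 (petitioner, the criminal standard, weight is at least 89): (a) 99 ≥ 89 — meets; (b) 96 ≥ 89 — meets.
  Stage 1 is satisfied; the onus moves to the respondent.
Stage 2 (respondent, a more-likely-than-not showing, weight is at least 50): (c) 37 < 50 — fails.
  Stage 2 not carried; the respondent fails its burden.
The analysis ends at Stage 2; the petitioner prevails.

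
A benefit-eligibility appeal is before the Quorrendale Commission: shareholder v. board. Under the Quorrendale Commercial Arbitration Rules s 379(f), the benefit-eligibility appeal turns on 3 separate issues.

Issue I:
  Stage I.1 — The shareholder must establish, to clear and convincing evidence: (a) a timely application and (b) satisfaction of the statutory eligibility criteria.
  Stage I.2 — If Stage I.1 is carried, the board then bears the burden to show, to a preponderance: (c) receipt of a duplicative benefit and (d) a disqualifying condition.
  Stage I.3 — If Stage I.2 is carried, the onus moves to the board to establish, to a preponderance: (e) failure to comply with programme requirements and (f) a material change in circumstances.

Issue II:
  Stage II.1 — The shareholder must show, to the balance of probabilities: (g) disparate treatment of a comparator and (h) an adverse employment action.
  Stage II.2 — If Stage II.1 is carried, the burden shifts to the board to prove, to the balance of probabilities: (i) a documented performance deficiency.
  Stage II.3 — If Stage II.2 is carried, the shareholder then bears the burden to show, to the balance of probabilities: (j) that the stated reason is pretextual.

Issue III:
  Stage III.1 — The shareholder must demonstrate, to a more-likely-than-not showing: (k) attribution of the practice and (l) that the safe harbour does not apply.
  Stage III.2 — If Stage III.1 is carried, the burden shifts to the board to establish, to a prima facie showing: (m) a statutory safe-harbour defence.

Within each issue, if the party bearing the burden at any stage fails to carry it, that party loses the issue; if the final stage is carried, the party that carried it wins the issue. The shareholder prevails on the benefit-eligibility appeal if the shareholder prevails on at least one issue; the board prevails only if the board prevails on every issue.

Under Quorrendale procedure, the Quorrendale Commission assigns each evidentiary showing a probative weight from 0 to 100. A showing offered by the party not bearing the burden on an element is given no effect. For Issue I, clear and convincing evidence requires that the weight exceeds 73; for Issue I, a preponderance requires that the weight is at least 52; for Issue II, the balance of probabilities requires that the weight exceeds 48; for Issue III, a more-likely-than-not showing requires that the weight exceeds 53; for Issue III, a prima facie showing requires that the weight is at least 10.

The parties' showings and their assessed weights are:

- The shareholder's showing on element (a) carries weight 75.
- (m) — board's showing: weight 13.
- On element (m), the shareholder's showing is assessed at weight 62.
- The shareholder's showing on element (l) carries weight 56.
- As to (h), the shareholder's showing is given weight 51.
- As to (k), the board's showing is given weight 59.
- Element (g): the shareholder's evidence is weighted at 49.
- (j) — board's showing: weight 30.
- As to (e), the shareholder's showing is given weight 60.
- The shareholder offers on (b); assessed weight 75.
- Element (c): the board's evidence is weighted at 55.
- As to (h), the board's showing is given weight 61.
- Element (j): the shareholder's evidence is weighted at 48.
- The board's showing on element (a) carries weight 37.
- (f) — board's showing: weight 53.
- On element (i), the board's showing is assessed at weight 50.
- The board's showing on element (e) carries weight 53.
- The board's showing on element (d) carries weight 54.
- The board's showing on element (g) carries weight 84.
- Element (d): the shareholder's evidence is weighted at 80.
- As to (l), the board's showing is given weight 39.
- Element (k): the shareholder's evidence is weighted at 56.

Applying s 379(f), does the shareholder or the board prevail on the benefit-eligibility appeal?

board

— Issue I —
Stage I.1 — burden on shareholder; standard: clear and convincing evidence (weight exceeds 73).
    (a): 75 (board's 37 disregarded) > 73 [met]
    (b): 75 > 73 [met]
  Stage I.1 is satisfied; the onus moves to the board.
Stage I.2 — burden on board; standard: a preponderance (weight is at least 52).
    (c): 55 ≥ 52 [met]
    (d): 54 (shareholder's 80 disregarded) ≥ 52 [met]
  All elements met. The board retains the burden for Stage I.3.
Stage I.3 — burden on board; standard: a preponderance (weight is at least 52).
    (e): 53 (shareholder's 60 disregarded) ≥ 52 [met]
    (f): 53 ≥ 52 [met]
  Stage I.3 carried; the final stage is satisfied.
With every stage satisfied, the board prevails on this issue.
— Issue II —
At Stage II.1 the shareholder must meet the balance of probabilities (weight exceeds 48): on (g) the weight is 49 (the board's 84 is given no effect), which does exceed 48, so (g) meets the standard; on (h) the weight is 51 (the board's 61 is given no effect), > 48, so (h) meets the standard.
  All elements met. The burden passes to the board.
At Stage II.2 the board must meet the balance of probabilities (weight exceeds 48): on (i) the weight is 50, which does exceed 48, so (i) meets the standard.
  The board carries Stage II.2; the shareholder now bears the burden.
At Stage II.3 the shareholder must meet the balance of probabilities (weight exceeds 48): on (j) the weight is 48 (the board's 30 is given no effect), ≤ 48, so (j) does not meet the standard.
  The shareholder does not carry Stage II.3.
The analysis ends at Stage II.3; the board prevails on this issue.
— Issue III —
Stage III.1 (shareholder, a more-likely-than-not showing, weight exceeds 53): (k) 56 (board's 59 disregarded) > 53 — meets; (l) 56 (board's 39 disregarded) > 53 — meets.
  All elements met. The burden passes to the board.
Stage III.2 (board, a prima facie showing, weight is at least 10): (m) 13 (shareholder's 62 disregarded) ≥ 10 — meets.
  Stage III.2 carried; the final stage is satisfied.
All stages carried — the board prevails on this issue.
Per-issue: Issue I → board; Issue II → board; Issue III → board. The shareholder must prevail on at least one issue; overall, the board prevails.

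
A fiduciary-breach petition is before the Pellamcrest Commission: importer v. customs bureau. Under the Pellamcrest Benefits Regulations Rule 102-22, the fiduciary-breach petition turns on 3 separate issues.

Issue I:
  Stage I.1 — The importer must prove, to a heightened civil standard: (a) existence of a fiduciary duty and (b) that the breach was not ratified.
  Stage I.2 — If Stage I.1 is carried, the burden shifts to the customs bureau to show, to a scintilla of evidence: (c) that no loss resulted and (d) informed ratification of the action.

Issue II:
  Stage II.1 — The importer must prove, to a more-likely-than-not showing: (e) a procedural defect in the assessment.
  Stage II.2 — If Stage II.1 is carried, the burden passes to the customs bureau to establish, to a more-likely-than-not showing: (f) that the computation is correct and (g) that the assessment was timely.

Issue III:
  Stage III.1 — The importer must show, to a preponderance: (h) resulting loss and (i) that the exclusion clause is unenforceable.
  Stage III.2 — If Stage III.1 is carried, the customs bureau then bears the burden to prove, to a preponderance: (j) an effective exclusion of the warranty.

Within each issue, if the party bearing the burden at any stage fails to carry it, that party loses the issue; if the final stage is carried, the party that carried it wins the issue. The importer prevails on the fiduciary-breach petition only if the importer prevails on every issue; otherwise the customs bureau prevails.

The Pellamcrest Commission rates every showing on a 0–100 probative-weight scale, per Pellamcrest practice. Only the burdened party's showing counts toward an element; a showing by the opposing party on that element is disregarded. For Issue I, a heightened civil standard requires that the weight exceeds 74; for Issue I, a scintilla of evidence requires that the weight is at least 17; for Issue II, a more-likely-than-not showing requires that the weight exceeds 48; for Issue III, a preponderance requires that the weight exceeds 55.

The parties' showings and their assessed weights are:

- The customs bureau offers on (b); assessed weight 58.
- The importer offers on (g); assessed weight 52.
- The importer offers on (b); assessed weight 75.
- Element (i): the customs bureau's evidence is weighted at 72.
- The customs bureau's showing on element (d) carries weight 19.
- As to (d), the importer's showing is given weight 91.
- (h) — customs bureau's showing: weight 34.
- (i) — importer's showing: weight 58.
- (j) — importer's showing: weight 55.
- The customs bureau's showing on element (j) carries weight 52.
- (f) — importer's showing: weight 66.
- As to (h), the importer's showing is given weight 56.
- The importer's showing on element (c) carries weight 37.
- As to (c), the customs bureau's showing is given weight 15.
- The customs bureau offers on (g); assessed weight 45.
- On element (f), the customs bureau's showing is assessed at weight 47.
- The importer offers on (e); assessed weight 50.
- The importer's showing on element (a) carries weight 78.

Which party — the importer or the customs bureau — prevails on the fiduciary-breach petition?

— Issue I —
Stage I.1 (importer, a heightened civil standard, weight exceeds 74): (a) 78 > 74 — meets; (b) 75 (customs bureau's 58 disregarded) > 74 — meets.
  Stage I.1 carried; the burden shifts to the customs bureau.
Stage I.2 (customs bureau, a scintilla of evidence, weight is at least 17): (c) 15 (importer's 37 disregarded) < 17 — fails; (d) 19 (importer's 91 disregarded) ≥ 17 — meets.
  The customs bureau does not carry Stage I.2.
So the importer prevails on this issue.
— Issue II —
At Stage II.1 the importer must meet a more-likely-than-not showing (weight exceeds 48): on (e) the weight is 50, > 48, so (e) meets the standard.
  Stage II.1 is satisfied; the onus moves to the customs bureau.
At Stage II.2 the customs bureau must meet a more-likely-than-not showing (weight exceeds 48): on (f) the weight is 47 (the importer's 66 is given no effect), ≤ 48, so (f) does not meet the standard; on (g) the weight is 45 (the importer's 52 is given no effect), ≤ 48, so (g) does not meet the standard.
  Not every element is met, so the customs bureau fails to carry Stage II.2.
So the importer prevails on this issue.
— Issue III —
Stage III.1 (importer, a preponderance, weight exceeds 55): (h) 56 (customs bureau's 34 disregarded) > 55 — meets; (i) 58 (customs bureau's 72 disregarded) > 55 — meets.
  The importer carries Stage III.1; the customs bureau now bears the burden.
Stage III.2 (customs bureau, a preponderance, weight exceeds 55): (j) 52 (importer's 55 disregarded) ≤ 55 — fails.
  Stage III.2 not carried; the customs bureau fails its burden.
The importer prevails on this issue.
Per-issue: Issue I → importer; Issue II → importer; Issue III → importer. The importer must prevail on every issue; overall, the importer prevails.

importer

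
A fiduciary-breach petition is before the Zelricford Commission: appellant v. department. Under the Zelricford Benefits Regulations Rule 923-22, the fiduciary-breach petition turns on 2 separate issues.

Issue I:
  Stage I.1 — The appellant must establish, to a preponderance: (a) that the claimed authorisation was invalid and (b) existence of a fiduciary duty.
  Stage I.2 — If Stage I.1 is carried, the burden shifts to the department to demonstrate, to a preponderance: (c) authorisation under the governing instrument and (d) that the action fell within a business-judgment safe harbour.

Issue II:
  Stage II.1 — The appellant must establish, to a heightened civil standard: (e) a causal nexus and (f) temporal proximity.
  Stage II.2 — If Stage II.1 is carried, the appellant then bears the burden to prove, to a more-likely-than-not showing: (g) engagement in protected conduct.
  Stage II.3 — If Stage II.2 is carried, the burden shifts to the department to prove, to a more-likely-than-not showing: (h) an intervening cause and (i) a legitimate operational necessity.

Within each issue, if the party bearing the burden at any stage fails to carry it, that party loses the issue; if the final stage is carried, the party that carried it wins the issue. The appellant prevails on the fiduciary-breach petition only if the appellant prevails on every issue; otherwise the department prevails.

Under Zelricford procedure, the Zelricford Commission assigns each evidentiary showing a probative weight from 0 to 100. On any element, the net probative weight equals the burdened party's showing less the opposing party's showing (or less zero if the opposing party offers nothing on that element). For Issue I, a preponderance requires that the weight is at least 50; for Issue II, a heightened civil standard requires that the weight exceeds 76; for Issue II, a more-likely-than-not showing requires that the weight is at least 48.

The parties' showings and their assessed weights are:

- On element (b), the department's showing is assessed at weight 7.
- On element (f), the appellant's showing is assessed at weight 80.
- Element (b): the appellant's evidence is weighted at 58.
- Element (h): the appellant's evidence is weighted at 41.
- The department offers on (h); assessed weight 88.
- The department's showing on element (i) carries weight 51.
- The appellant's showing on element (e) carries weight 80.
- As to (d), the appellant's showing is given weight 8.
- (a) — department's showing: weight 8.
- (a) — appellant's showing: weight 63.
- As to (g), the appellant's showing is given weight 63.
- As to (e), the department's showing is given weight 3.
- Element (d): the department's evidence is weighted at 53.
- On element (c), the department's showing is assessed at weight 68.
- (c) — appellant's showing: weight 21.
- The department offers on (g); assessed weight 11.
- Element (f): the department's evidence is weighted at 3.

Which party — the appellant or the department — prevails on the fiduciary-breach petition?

— Issue I —
Stage I.1 (appellant, a preponderance, weight is at least 50): (a) net 63−8=55 ≥ 50 — meets; (b) net 58−7=51 ≥ 50 — meets.
  Stage I.1 is satisfied; the onus moves to the department.
Stage I.2 (department, a preponderance, weight is at least 50): (c) net 68−21=47 < 50 — fails; (d) net 53−8=45 < 50 — fails.
  Stage I.2 not carried; the department fails its burden.
So the appellant prevails on this issue.
— Issue II —
At Stage II.1 the appellant must meet a heightened civil standard (weight exceeds 76): on (e) the weight is 80 less the opposing 3 gives net 77, which does exceed 76, so (e) meets the standard; on (f) the weight is 80 less the opposing 3 gives net 77, > 76, so (f) meets the standard.
  All elements met. The appellant retains the burden for Stage II.2.
At Stage II.2 the appellant must meet a more-likely-than-not showing (weight is at least 48): on (g) the weight is 63 less the opposing 11 gives net 52, ≥ 48, so (g) meets the standard.
  Stage II.2 carried; the burden shifts to the department.
At Stage II.3 the department must meet a more-likely-than-not showing (weight is at least 48): on (h) the weight is 88 less the opposing 41 gives net 47, < 48, so (h) does not meet the standard; on (i) the weight is 51, which does reach 48, so (i) meets the standard.
  Not every element is met, so the department fails to carry Stage II.3.
The appellant prevails on this issue.
Per-issue: Issue I → appellant; Issue II → appellant. The appellant must prevail on every issue; overall, the appellant prevails.

appellant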